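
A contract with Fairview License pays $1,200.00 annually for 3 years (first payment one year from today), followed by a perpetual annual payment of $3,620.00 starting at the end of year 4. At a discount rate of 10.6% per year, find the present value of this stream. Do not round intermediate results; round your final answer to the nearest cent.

PV of 3-year annuity: $1,200.00 × [1 − (1+0.106)^−3] / 0.106 = 2952.97960
Perpetuity value at year 3: $3,620.00 / 0.106 = 34150.94340
PV of perpetuity: 34150.94340 / (1+0.106)^3 = 25242.78826
Total PV = 2952.97960 + 25242.78826 = 28195.76786

$28195.77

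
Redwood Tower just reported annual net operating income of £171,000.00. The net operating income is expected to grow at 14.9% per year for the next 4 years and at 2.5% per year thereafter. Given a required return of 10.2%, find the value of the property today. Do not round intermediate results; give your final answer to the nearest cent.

D_1 = 196479.00000
D_2 = 225754.37100
D_3 = 259391.77228
D_4 = 298041.14635
Terminal value at year 4: TV = D_4×(1+g_2)/(r−g_2) = 305492.17501/0.077 = 3967430.84425
P_0 = D_1/(1+r)^1 + D_2/(1+r)^2 + D_3/(1+r)^3 + D_4/(1+r)^4 + TV/(1+r)^4
    = 178293.10345 + 185897.25577 + 193825.72312 + 202092.33745 + 2690190.20632 = 3450298.62612

£3450298.63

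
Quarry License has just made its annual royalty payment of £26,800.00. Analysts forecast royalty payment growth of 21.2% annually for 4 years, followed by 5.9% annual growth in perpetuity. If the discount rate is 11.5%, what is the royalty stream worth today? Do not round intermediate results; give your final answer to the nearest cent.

£840177.31

D_1 = 32481.60000
D_2 = 39367.69920
D_3 = 47713.65143
D_4 = 57828.94553
Terminal value at year 4: TV = D_4×(1+g_2)/(r−g_2) = 61240.85332/0.056 = 1093586.66643
P_0 = D_1/(1+r)^1 + D_2/(1+r)^2 + D_3/(1+r)^3 + D_4/(1+r)^4 + TV/(1+r)^4
    = 29131.47982 + 31665.78793 + 34420.56948 + 37415.00467 + 707544.46339 = 840177.30530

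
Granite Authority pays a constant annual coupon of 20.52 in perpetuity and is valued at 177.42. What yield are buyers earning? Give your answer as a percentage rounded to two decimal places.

P = C/r ⇒ r = C/P = 20.52/177.42 = 0.115658

11.57%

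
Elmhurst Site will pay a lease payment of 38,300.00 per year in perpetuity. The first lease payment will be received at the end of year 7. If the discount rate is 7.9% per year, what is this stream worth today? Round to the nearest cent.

Value at end of year 6: C / r = 38,300.00 / 0.079 = 484,810.1266
Discount to today: PV = 484,810.1266 / (1 + 0.079)^6 = 484,810.1266 / 1.578079 = 307,215.42

307215.42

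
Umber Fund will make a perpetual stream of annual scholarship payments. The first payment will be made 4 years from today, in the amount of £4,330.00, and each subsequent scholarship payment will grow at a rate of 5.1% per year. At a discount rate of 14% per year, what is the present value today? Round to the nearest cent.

£32838.50

Value at end of year 3: C₁ / (r − g) = £4,330.00 / (0.14 − 0.051) = £48,651.6854
Discount to today: PV = £48,651.6854 / (1 + 0.14)^3 = £48,651.6854 / 1.481544 = £32,838.50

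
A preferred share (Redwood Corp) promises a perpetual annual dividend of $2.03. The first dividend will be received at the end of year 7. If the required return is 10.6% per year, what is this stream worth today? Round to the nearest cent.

$10.46

Value at end of year 6: C / r = $2.03 / 0.106 = $19.1509
Discount to today: PV = $19.1509 / (1 + 0.106)^6 = $19.1509 / 1.830336 = $10.46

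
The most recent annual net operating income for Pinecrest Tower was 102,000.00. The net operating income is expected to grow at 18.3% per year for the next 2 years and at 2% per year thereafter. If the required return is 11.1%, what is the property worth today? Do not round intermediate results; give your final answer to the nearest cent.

D_1 = 120666.00000
D_2 = 142747.87800
Terminal value at year 2: TV = D_2×(1+g_2)/(r−g_2) = 145602.83556/0.091 = 1600031.16000
P_0 = D_1/(1+r)^1 + D_2/(1+r)^2 + TV/(1+r)^2
    = 108610.26103 + 115648.90981 + 1296284.48353 = 1520543.65437

1520543.65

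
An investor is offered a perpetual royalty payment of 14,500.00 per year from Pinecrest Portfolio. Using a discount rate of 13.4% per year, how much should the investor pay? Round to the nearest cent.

108208.96

Level perpetuity: PV = C / r = 14,500.00 / 0.134 = 108,208.96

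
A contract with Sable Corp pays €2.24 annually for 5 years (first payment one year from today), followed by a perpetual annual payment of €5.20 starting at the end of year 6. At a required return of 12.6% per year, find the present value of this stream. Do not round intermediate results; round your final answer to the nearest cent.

PV of 5-year annuity: €2.24 × [1 − (1+0.126)^−5] / 0.126 = 7.95610
Perpetuity value at year 5: €5.20 / 0.126 = 41.26984
PV of perpetuity: 41.26984 / (1+0.126)^5 = 22.80031
Total PV = 7.95610 + 22.80031 = 30.75642

€30.76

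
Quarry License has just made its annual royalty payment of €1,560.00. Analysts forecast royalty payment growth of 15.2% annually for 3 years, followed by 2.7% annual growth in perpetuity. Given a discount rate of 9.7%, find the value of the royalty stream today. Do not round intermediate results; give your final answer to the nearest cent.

€31670.57

D_1 = 1797.12000
D_2 = 2070.28224
D_3 = 2384.96514
Terminal value at year 3: TV = D_3×(1+g_2)/(r−g_2) = 2449.35920/0.07 = 34990.84570
P_0 = D_1/(1+r)^1 + D_2/(1+r)^2 + D_3/(1+r)^3 + TV/(1+r)^3
    = 1638.21331 + 1720.34798 + 1806.60061 + 26505.41183 = 31670.57373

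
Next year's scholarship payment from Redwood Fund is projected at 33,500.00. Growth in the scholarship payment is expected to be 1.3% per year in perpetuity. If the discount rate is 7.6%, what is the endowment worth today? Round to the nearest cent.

Growing perpetuity: P = D₁ / (r − g) = 33,500.0000 / (0.076 − 0.013) = 531,746.03

531746.03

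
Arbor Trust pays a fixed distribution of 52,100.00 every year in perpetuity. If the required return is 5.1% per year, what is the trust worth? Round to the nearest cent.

1021568.63

Level perpetuity: PV = C / r = 52,100.00 / 0.051 = 1,021,568.63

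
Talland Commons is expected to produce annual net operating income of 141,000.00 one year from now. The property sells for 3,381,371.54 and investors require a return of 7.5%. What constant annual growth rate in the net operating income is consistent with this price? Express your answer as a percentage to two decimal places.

3.33%

P = D₁/(r−g) ⇒ g = r − D₁/P = 0.075 − 141,000.00/3,381,371.54 = 0.033301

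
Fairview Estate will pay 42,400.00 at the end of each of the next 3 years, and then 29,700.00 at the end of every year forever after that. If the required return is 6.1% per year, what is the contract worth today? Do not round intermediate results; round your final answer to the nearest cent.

520769.79

PV of 3-year annuity: 42,400.00 × [1 − (1+0.061)^−3] / 0.061 = 113126.34278
Perpetuity value at year 3: 29,700.00 / 0.061 = 486885.24590
PV of perpetuity: 486885.24590 / (1+0.061)^3 = 407643.44448
Total PV = 113126.34278 + 407643.44448 = 520769.78725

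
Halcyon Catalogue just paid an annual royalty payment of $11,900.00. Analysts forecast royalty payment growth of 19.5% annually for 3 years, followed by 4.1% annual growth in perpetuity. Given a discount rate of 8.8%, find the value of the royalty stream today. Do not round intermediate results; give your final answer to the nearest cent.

$392427.85

D_1 = 14220.50000
D_2 = 16993.49750
D_3 = 20307.22951
Terminal value at year 3: TV = D_3×(1+g_2)/(r−g_2) = 21139.82592/0.047 = 449783.53027
P_0 = D_1/(1+r)^1 + D_2/(1+r)^2 + D_3/(1+r)^3 + TV/(1+r)^3
    = 13070.31250 + 14355.72007 + 15767.54181 + 349234.27703 = 392427.85140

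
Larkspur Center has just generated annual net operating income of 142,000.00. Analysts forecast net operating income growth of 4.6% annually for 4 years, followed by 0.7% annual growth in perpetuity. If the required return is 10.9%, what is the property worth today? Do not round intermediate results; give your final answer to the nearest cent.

1601263.32

D_1 = 148532.00000
D_2 = 155364.47200
D_3 = 162511.23771
D_4 = 169986.75465
Terminal value at year 4: TV = D_4×(1+g_2)/(r−g_2) = 171176.66193/0.102 = 1678202.56793
P_0 = D_1/(1+r)^1 + D_2/(1+r)^2 + D_3/(1+r)^3 + D_4/(1+r)^4 + TV/(1+r)^4
    = 133933.27322 + 126324.80053 + 119148.54946 + 112379.96640 + 1109476.72711 = 1601263.31672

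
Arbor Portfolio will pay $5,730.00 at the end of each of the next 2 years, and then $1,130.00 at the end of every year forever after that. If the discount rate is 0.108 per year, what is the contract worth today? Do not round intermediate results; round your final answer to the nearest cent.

PV of 2-year annuity: $5,730.00 × [1 − (1+0.108)^−2] / 0.108 = 9838.88100
Perpetuity value at year 2: $1,130.00 / 0.108 = 10462.96296
PV of perpetuity: 10462.96296 / (1+0.108)^2 = 8522.66008
Total PV = 9838.88100 + 8522.66008 = 18361.54108

$18361.54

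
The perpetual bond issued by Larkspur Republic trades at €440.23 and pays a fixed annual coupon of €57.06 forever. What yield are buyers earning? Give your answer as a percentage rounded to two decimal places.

12.96%

P = C/r ⇒ r = C/P = €57.06/€440.23 = 0.129614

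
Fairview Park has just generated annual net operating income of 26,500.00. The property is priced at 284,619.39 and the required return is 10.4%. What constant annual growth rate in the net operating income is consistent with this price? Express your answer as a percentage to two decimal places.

P = D₀(1+g)/(r−g) ⇒ P(r−g) = D₀(1+g) ⇒ g(P+D₀) = P·r − D₀
g = (P·r − D₀)/(P + D₀) = (284,619.39×0.104 − 26,500.00) / (284,619.39 + 26,500.00) = 0.009965

1.00%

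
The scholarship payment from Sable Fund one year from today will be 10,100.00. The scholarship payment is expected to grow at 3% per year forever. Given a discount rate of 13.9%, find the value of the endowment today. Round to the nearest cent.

Growing perpetuity: P = D₁ / (r − g) = 10,100.0000 / (0.139 − 0.03) = 92,660.55

92660.55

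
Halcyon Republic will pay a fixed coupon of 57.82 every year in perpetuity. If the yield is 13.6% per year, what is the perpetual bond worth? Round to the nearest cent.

425.15

Level perpetuity: PV = C / r = 57.82 / 0.136 = 425.15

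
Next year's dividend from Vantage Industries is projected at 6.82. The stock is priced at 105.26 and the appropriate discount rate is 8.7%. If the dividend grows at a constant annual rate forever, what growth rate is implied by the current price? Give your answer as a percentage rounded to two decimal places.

2.22%

P = D₁/(r−g) ⇒ g = r − D₁/P = 0.087 − 6.82/105.26 = 0.022208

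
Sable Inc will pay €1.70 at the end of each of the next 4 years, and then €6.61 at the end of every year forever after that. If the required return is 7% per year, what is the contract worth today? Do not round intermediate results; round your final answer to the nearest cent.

PV of 4-year annuity: €1.70 × [1 − (1+0.07)^−4] / 0.07 = 5.75826
Perpetuity value at year 4: €6.61 / 0.07 = 94.42857
PV of perpetuity: 94.42857 / (1+0.07)^4 = 72.03911
Total PV = 5.75826 + 72.03911 = 77.79736

€77.80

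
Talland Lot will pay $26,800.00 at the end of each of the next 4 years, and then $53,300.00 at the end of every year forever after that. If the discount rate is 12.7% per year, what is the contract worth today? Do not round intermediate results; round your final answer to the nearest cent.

$340367.68

PV of 4-year annuity: $26,800.00 × [1 − (1+0.127)^−4] / 0.127 = 80215.28972
Perpetuity value at year 4: $53,300.00 / 0.127 = 419685.03937
PV of perpetuity: 419685.03937 / (1+0.127)^4 = 260152.39228
Total PV = 80215.28972 + 260152.39228 = 340367.68200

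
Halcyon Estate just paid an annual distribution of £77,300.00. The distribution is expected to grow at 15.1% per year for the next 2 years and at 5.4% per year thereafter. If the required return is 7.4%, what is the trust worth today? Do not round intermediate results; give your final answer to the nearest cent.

D_1 = 88972.30000
D_2 = 102407.11730
Terminal value at year 2: TV = D_2×(1+g_2)/(r−g_2) = 107937.10163/0.02 = 5396855.08171
P_0 = D_1/(1+r)^1 + D_2/(1+r)^2 + TV/(1+r)^2
    = 82841.99255 + 88781.31604 + 4678775.35528 = 4850398.66387

£4850398.66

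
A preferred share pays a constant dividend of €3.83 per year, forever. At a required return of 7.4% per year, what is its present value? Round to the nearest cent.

€51.76

Level perpetuity: PV = C / r = €3.83 / 0.074 = €51.76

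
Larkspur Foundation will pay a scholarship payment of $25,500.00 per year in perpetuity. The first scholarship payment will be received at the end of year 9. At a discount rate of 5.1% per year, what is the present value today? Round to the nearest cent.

Value at end of year 8: C / r = $25,500.00 / 0.051 = $500,000.0000
Discount to today: PV = $500,000.0000 / (1 + 0.051)^8 = $500,000.0000 / 1.488750 = $335,852.26

$335852.26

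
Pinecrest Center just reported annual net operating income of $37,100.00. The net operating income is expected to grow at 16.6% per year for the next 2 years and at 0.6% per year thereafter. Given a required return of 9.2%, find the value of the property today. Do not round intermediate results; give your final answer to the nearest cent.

D_1 = 43258.60000
D_2 = 50439.52760
Terminal value at year 2: TV = D_2×(1+g_2)/(r−g_2) = 50742.16477/0.086 = 590025.17169
P_0 = D_1/(1+r)^1 + D_2/(1+r)^2 + TV/(1+r)^2
    = 39614.10256 + 42298.57472 + 494794.95540 = 576707.63268

$576707.63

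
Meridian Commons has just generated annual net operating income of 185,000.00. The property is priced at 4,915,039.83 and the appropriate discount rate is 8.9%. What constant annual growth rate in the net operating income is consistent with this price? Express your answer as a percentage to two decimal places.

P = D₀(1+g)/(r−g) ⇒ P(r−g) = D₀(1+g) ⇒ g(P+D₀) = P·r − D₀
g = (P·r − D₀)/(P + D₀) = (4,915,039.83×0.089 − 185,000.00) / (4,915,039.83 + 185,000.00) = 0.049497

4.95%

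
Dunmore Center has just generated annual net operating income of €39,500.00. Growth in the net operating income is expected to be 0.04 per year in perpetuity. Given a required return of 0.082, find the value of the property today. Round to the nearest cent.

D₁ = D₀ × (1 + g) = €39,500.00 × 1.04 = €41,080.0000
Growing perpetuity: P = D₁ / (r − g) = €41,080.0000 / (0.082 − 0.04) = €978,095.24

€978095.24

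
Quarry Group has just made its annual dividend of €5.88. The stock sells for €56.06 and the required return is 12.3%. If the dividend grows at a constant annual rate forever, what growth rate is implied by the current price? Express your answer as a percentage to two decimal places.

P = D₀(1+g)/(r−g) ⇒ P(r−g) = D₀(1+g) ⇒ g(P+D₀) = P·r − D₀
g = (P·r − D₀)/(P + D₀) = (€56.06×0.123 − €5.88) / (€56.06 + €5.88) = 0.016393

1.64%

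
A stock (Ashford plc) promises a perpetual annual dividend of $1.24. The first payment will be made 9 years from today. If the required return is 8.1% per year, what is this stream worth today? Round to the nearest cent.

Value at end of year 8: C / r = $1.24 / 0.081 = $15.3086
Discount to today: PV = $15.3086 / (1 + 0.081)^8 = $15.3086 / 1.864685 = $8.21

$8.21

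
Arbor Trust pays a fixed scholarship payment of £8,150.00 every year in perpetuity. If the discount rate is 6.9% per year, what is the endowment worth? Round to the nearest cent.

£118115.94

Level perpetuity: PV = C / r = £8,150.00 / 0.069 = £118,115.94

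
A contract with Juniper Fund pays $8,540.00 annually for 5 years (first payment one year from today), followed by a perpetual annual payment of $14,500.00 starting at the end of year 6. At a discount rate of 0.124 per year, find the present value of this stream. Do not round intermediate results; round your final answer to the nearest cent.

$95662.22

PV of 5-year annuity: $8,540.00 × [1 − (1+0.124)^−5] / 0.124 = 30482.15955
Perpetuity value at year 5: $14,500.00 / 0.124 = 116935.48387
PV of perpetuity: 116935.48387 / (1+0.124)^5 = 65180.06075
Total PV = 30482.15955 + 65180.06075 = 95662.22030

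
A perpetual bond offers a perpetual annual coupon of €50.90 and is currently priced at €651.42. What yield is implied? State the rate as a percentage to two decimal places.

7.81%

P = C/r ⇒ r = C/P = €50.90/€651.42 = 0.078137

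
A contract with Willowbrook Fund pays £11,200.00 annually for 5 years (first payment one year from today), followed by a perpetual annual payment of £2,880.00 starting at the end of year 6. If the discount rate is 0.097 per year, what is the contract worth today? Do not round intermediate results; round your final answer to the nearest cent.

£61473.28

PV of 5-year annuity: £11,200.00 × [1 − (1+0.097)^−5] / 0.097 = 42784.21342
Perpetuity value at year 5: £2,880.00 / 0.097 = 29690.72165
PV of perpetuity: 29690.72165 / (1+0.097)^5 = 18689.06677
Total PV = 42784.21342 + 18689.06677 = 61473.28019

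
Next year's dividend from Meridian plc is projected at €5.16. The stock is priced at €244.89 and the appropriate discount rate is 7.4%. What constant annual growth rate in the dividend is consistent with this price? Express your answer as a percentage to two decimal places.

P = D₁/(r−g) ⇒ g = r − D₁/P = 0.074 − €5.16/€244.89 = 0.052929

5.29%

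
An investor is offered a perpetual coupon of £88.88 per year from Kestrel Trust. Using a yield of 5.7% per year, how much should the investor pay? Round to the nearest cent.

Level perpetuity: PV = C / r = £88.88 / 0.057 = £1,559.30

£1559.30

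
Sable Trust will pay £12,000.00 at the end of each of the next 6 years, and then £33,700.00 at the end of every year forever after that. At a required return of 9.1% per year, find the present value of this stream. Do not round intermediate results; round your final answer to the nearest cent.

£273274.78

PV of 6-year annuity: £12,000.00 × [1 − (1+0.091)^−6] / 0.091 = 53670.90529
Perpetuity value at year 6: £33,700.00 / 0.091 = 370329.67033
PV of perpetuity: 370329.67033 / (1+0.091)^6 = 219603.87797
Total PV = 53670.90529 + 219603.87797 = 273274.78326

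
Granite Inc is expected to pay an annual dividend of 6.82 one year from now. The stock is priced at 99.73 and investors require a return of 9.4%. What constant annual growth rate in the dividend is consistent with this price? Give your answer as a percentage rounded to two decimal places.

2.56%

P = D₁/(r−g) ⇒ g = r − D₁/P = 0.094 − 6.82/99.73 = 0.025615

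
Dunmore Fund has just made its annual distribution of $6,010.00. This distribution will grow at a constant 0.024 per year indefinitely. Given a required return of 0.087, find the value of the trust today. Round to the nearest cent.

D₁ = D₀ × (1 + g) = $6,010.00 × 1.024 = $6,154.2400
Growing perpetuity: P = D₁ / (r − g) = $6,154.2400 / (0.087 − 0.024) = $97,686.35

$97686.35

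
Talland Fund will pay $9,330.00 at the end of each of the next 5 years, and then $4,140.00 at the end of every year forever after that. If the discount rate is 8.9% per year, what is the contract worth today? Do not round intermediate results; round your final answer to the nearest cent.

PV of 5-year annuity: $9,330.00 × [1 − (1+0.089)^−5] / 0.089 = 36384.80420
Perpetuity value at year 5: $4,140.00 / 0.089 = 46516.85393
PV of perpetuity: 46516.85393 / (1+0.089)^5 = 30371.82828
Total PV = 36384.80420 + 30371.82828 = 66756.63247

$66756.63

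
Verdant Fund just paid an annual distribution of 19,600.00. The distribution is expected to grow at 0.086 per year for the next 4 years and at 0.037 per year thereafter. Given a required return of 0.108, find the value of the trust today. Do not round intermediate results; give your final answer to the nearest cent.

338787.20

D_1 = 21285.60000
D_2 = 23116.16160
D_3 = 25104.15150
D_4 = 27263.10853
Terminal value at year 4: TV = D_4×(1+g_2)/(r−g_2) = 28271.84354/0.071 = 398194.97946
P_0 = D_1/(1+r)^1 + D_2/(1+r)^2 + D_3/(1+r)^3 + D_4/(1+r)^4 + TV/(1+r)^4
    = 19210.83032 + 18829.38785 + 18455.51913 + 18089.07381 + 264202.38787 = 338787.19898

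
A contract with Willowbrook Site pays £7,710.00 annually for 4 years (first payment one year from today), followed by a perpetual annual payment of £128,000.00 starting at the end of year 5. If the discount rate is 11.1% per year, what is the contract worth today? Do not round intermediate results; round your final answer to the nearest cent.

£780755.37

PV of 4-year annuity: £7,710.00 × [1 − (1+0.111)^−4] / 0.111 = 23868.87461
Perpetuity value at year 4: £128,000.00 / 0.111 = 1153153.15315
PV of perpetuity: 1153153.15315 / (1+0.111)^4 = 756886.49297
Total PV = 23868.87461 + 756886.49297 = 780755.36758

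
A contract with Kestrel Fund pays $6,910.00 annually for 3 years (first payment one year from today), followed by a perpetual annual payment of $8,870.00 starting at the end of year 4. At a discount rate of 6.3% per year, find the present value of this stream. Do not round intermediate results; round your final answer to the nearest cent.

PV of 3-year annuity: $6,910.00 × [1 − (1+0.063)^−3] / 0.063 = 18368.46884
Perpetuity value at year 3: $8,870.00 / 0.063 = 140793.65079
PV of perpetuity: 140793.65079 / (1+0.063)^3 = 117215.02292
Total PV = 18368.46884 + 117215.02292 = 135583.49176

$135583.49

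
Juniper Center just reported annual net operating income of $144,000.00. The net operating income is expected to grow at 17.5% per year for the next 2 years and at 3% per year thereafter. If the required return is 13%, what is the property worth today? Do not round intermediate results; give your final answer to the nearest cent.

$1909115.04

D_1 = 169200.00000
D_2 = 198810.00000
Terminal value at year 2: TV = D_2×(1+g_2)/(r−g_2) = 204774.30000/0.1 = 2047743.00000
P_0 = D_1/(1+r)^1 + D_2/(1+r)^2 + TV/(1+r)^2
    = 149734.51327 + 155697.39212 + 1603683.13885 = 1909115.04425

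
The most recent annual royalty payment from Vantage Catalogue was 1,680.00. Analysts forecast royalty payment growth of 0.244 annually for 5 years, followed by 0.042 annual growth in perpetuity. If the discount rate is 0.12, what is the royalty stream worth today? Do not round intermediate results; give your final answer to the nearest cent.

49577.32

D_1 = 2089.92000
D_2 = 2599.86048
D_3 = 3234.22644
D_4 = 4023.37769
D_5 = 5005.08184
Terminal value at year 5: TV = D_5×(1+g_2)/(r−g_2) = 5215.29528/0.078 = 66862.76001
P_0 = D_1/(1+r)^1 + D_2/(1+r)^2 + D_3/(1+r)^3 + D_4/(1+r)^4 + D_5/(1+r)^5 + TV/(1+r)^5
    = 1866.00000 + 2072.59286 + 2302.05849 + 2556.92926 + 2840.01785 + 37939.72568 = 49577.32414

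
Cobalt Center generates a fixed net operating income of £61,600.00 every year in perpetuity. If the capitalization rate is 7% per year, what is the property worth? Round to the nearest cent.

£880000.00

Level perpetuity: PV = C / r = £61,600.00 / 0.07 = £880,000.00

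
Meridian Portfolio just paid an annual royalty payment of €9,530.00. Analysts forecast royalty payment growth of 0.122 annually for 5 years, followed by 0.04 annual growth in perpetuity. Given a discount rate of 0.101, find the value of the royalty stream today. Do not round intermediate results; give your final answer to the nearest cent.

€229023.32

D_1 = 10692.66000
D_2 = 11997.16452
D_3 = 13460.81859
D_4 = 15103.03846
D_5 = 16945.60915
Terminal value at year 5: TV = D_5×(1+g_2)/(r−g_2) = 17623.43352/0.061 = 288908.74619
P_0 = D_1/(1+r)^1 + D_2/(1+r)^2 + D_3/(1+r)^3 + D_4/(1+r)^4 + D_5/(1+r)^5 + TV/(1+r)^5
    = 9711.77112 + 9897.00926 + 10085.78055 + 10278.15239 + 10474.19344 + 178576.41278 = 229023.31954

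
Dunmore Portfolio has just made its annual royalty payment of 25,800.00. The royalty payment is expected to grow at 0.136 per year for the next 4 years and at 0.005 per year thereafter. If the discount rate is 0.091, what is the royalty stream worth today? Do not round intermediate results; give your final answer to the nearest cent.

468696.14

D_1 = 29308.80000
D_2 = 33294.79680
D_3 = 37822.88916
D_4 = 42966.80209
Terminal value at year 4: TV = D_4×(1+g_2)/(r−g_2) = 43181.63610/0.086 = 502112.04769
P_0 = D_1/(1+r)^1 + D_2/(1+r)^2 + D_3/(1+r)^3 + D_4/(1+r)^4 + TV/(1+r)^4
    = 26864.16132 + 27972.21564 + 29125.97339 + 30327.31967 + 354406.46829 = 468696.13831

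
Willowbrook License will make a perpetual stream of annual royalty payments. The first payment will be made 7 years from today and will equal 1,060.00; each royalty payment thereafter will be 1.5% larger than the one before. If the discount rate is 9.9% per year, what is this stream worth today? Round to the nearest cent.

Value at end of year 6: C₁ / (r − g) = 1,060.00 / (0.099 − 0.015) = 12,619.0476
Discount to today: PV = 12,619.0476 / (1 + 0.099)^6 = 12,619.0476 / 1.761920 = 7,162.10

7162.10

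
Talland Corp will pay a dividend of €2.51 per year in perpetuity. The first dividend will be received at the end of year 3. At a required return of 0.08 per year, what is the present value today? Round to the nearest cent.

Value at end of year 2: C / r = €2.51 / 0.08 = €31.3750
Discount to today: PV = €31.3750 / (1 + 0.08)^2 = €31.3750 / 1.166400 = €26.90

€26.90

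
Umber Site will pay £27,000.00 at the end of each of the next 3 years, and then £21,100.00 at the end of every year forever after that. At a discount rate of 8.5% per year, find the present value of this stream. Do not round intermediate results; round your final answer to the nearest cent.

£263304.03

PV of 3-year annuity: £27,000.00 × [1 − (1+0.085)^−3] / 0.085 = 68958.60403
Perpetuity value at year 3: £21,100.00 / 0.085 = 248235.29412
PV of perpetuity: 248235.29412 / (1+0.085)^3 = 194345.42208
Total PV = 68958.60403 + 194345.42208 = 263304.02611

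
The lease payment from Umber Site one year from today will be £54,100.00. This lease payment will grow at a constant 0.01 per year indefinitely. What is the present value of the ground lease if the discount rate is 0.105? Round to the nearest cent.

Growing perpetuity: P = D₁ / (r − g) = £54,100.0000 / (0.105 − 0.01) = £569,473.68

£569473.68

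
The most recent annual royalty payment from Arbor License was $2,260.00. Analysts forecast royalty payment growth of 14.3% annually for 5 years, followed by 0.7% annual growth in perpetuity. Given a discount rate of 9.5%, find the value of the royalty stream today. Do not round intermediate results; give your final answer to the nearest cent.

$44924.88

D_1 = 2583.18000
D_2 = 2952.57474
D_3 = 3374.79293
D_4 = 3857.38832
D_5 = 4408.99485
Terminal value at year 5: TV = D_5×(1+g_2)/(r−g_2) = 4439.85781/0.088 = 50452.92966
P_0 = D_1/(1+r)^1 + D_2/(1+r)^2 + D_3/(1+r)^3 + D_4/(1+r)^4 + D_5/(1+r)^5 + TV/(1+r)^5
    = 2359.06849 + 2462.47971 + 2570.42403 + 2683.10015 + 2800.71550 + 32049.09671 = 44924.88461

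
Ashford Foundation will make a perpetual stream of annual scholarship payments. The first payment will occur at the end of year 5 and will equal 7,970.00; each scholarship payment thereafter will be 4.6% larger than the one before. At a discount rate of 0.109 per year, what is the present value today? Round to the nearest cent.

Value at end of year 4: C₁ / (r − g) = 7,970.00 / (0.109 − 0.046) = 126,507.9365
Discount to today: PV = 126,507.9365 / (1 + 0.109)^4 = 126,507.9365 / 1.512607 = 83,635.68

83635.68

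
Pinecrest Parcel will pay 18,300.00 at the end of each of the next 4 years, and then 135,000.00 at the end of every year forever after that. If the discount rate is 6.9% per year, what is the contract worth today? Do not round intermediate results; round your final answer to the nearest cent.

PV of 4-year annuity: 18,300.00 × [1 − (1+0.069)^−4] / 0.069 = 62126.15742
Perpetuity value at year 4: 135,000.00 / 0.069 = 1956521.73913
PV of perpetuity: 1956521.73913 / (1+0.069)^4 = 1498214.02043
Total PV = 62126.15742 + 1498214.02043 = 1560340.17785

1560340.18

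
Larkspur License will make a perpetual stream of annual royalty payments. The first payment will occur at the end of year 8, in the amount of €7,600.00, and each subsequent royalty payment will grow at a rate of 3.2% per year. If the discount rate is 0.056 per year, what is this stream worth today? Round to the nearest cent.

Value at end of year 7: C₁ / (r − g) = €7,600.00 / (0.056 − 0.032) = €316,666.6667
Discount to today: PV = €316,666.6667 / (1 + 0.056)^7 = €316,666.6667 / 1.464359 = €216,249.41

€216249.41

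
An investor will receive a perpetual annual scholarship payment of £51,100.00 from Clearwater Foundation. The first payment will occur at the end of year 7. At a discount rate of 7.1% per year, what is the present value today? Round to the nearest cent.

Value at end of year 6: C / r = £51,100.00 / 0.071 = £719,718.3099
Discount to today: PV = £719,718.3099 / (1 + 0.071)^6 = £719,718.3099 / 1.509165 = £476,898.25

£476898.25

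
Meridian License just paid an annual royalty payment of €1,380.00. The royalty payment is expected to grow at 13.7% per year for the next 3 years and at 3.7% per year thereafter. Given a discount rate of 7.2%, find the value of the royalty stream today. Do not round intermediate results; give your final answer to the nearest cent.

€53447.71

D_1 = 1569.06000
D_2 = 1784.02122
D_3 = 2028.43213
Terminal value at year 3: TV = D_3×(1+g_2)/(r−g_2) = 2103.48412/0.035 = 60099.54617
P_0 = D_1/(1+r)^1 + D_2/(1+r)^2 + D_3/(1+r)^3 + TV/(1+r)^3
    = 1463.67537 + 1552.42435 + 1646.55455 + 48785.05921 = 53447.71348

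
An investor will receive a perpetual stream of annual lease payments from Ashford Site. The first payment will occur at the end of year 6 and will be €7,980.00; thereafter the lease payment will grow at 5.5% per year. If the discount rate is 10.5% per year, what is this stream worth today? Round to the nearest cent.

Value at end of year 5: C₁ / (r − g) = €7,980.00 / (0.105 − 0.055) = €159,600.0000
Discount to today: PV = €159,600.0000 / (1 + 0.105)^5 = €159,600.0000 / 1.647447 = €96,877.18

€96877.18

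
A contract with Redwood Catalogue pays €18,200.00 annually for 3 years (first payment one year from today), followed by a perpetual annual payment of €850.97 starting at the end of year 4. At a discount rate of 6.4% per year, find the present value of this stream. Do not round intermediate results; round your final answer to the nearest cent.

PV of 3-year annuity: €18,200.00 × [1 − (1+0.064)^−3] / 0.064 = 48291.01345
Perpetuity value at year 3: €850.97 / 0.064 = 13296.40625
PV of perpetuity: 13296.40625 / (1+0.064)^3 = 11038.48297
Total PV = 48291.01345 + 11038.48297 = 59329.49641

€59329.50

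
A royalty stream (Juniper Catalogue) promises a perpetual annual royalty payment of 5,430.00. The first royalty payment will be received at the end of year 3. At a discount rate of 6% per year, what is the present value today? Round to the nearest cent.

Value at end of year 2: C / r = 5,430.00 / 0.06 = 90,500.0000
Discount to today: PV = 90,500.0000 / (1 + 0.06)^2 = 90,500.0000 / 1.123600 = 80,544.68

80544.68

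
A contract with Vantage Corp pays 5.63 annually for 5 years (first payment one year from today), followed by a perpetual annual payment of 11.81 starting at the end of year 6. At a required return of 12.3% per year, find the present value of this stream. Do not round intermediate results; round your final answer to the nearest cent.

73.90

PV of 5-year annuity: 5.63 × [1 − (1+0.123)^−5] / 0.123 = 20.14496
Perpetuity value at year 5: 11.81 / 0.123 = 96.01626
PV of perpetuity: 96.01626 / (1+0.123)^5 = 53.75836
Total PV = 20.14496 + 53.75836 = 73.90332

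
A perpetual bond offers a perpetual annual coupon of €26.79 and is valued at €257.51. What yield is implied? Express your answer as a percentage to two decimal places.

10.40%

P = C/r ⇒ r = C/P = €26.79/€257.51 = 0.104035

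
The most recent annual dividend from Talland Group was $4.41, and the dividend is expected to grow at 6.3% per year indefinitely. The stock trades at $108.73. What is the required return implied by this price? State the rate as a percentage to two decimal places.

D₁ = $4.41 × 1.063 = $4.6878
P = D₁/(r − g) ⇒ r = D₁/P + g = $4.6878/$108.73 + 0.063 = 0.043114 + 0.063 = 0.106114

10.61%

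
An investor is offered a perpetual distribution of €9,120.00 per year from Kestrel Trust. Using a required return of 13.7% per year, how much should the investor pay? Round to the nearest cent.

€66569.34

Level perpetuity: PV = C / r = €9,120.00 / 0.137 = €66,569.34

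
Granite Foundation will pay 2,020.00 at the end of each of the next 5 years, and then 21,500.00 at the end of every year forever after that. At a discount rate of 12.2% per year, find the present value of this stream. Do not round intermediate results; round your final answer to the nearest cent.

PV of 5-year annuity: 2,020.00 × [1 − (1+0.122)^−5] / 0.122 = 7245.71396
Perpetuity value at year 5: 21,500.00 / 0.122 = 176229.50820
PV of perpetuity: 176229.50820 / (1+0.122)^5 = 99109.28537
Total PV = 7245.71396 + 99109.28537 = 106354.99933

106355.00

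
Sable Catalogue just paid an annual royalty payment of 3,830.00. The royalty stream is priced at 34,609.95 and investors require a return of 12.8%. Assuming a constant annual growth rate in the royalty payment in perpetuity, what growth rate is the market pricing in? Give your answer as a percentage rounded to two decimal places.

1.56%

P = D₀(1+g)/(r−g) ⇒ P(r−g) = D₀(1+g) ⇒ g(P+D₀) = P·r − D₀
g = (P·r − D₀)/(P + D₀) = (34,609.95×0.128 − 3,830.00) / (34,609.95 + 3,830.00) = 0.015611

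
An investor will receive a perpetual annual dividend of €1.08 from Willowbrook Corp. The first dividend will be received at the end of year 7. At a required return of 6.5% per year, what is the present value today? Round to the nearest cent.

€11.39

Value at end of year 6: C / r = €1.08 / 0.065 = €16.6154
Discount to today: PV = €16.6154 / (1 + 0.065)^6 = €16.6154 / 1.459142 = €11.39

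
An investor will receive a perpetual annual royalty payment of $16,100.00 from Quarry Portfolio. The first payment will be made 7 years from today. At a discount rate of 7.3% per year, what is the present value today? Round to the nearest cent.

$144512.26

Value at end of year 6: C / r = $16,100.00 / 0.073 = $220,547.9452
Discount to today: PV = $220,547.9452 / (1 + 0.073)^6 = $220,547.9452 / 1.526154 = $144,512.26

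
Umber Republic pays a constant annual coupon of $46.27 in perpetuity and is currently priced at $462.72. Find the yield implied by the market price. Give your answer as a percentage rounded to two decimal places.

P = C/r ⇒ r = C/P = $46.27/$462.72 = 0.099996

10.00%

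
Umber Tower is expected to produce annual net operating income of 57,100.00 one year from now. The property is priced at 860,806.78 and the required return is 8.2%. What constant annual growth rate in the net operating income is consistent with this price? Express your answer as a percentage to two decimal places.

P = D₁/(r−g) ⇒ g = r − D₁/P = 0.082 − 57,100.00/860,806.78 = 0.015667

1.57%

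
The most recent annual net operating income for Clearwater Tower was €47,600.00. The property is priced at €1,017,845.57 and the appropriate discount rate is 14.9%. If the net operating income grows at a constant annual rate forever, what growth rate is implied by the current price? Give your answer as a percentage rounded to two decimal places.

9.77%

P = D₀(1+g)/(r−g) ⇒ P(r−g) = D₀(1+g) ⇒ g(P+D₀) = P·r − D₀
g = (P·r − D₀)/(P + D₀) = (€1,017,845.57×0.149 − €47,600.00) / (€1,017,845.57 + €47,600.00) = 0.097667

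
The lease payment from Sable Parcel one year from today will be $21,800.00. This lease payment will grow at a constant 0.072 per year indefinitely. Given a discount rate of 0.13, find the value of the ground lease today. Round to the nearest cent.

Growing perpetuity: P = D₁ / (r − g) = $21,800.0000 / (0.13 − 0.072) = $375,862.07

$375862.07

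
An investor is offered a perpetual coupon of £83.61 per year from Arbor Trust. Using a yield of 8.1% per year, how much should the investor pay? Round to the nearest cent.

Level perpetuity: PV = C / r = £83.61 / 0.081 = £1,032.22

£1032.22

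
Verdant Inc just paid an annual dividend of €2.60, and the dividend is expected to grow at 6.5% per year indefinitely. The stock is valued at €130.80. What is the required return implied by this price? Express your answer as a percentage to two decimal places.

D₁ = €2.60 × 1.065 = €2.7690
P = D₁/(r − g) ⇒ r = D₁/P + g = €2.7690/€130.80 + 0.065 = 0.021170 + 0.065 = 0.086170

8.62%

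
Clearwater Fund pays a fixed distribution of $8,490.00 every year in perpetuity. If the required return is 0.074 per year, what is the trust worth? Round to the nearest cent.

$114729.73

Level perpetuity: PV = C / r = $8,490.00 / 0.074 = $114,729.73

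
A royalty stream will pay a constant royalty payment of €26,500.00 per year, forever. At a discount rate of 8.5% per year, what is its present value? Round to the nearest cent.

€311764.71

Level perpetuity: PV = C / r = €26,500.00 / 0.085 = €311,764.71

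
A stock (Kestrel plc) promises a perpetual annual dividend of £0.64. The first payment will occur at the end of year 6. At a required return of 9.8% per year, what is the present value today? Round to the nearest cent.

Value at end of year 5: C / r = £0.64 / 0.098 = £6.5306
Discount to today: PV = £6.5306 / (1 + 0.098)^5 = £6.5306 / 1.595922 = £4.09

£4.09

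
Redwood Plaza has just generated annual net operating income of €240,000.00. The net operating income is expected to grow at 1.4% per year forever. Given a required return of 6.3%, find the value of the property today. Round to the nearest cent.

D₁ = D₀ × (1 + g) = €240,000.00 × 1.014 = €243,360.0000
Growing perpetuity: P = D₁ / (r − g) = €243,360.0000 / (0.063 − 0.014) = €4,966,530.61

€4966530.61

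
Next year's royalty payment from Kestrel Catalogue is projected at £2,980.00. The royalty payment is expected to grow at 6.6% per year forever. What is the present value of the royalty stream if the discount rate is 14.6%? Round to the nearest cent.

Growing perpetuity: P = D₁ / (r − g) = £2,980.0000 / (0.146 − 0.066) = £37,250.00

£37250.00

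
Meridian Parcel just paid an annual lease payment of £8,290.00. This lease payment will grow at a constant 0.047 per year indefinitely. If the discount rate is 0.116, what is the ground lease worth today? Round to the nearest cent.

D₁ = D₀ × (1 + g) = £8,290.00 × 1.047 = £8,679.6300
Growing perpetuity: P = D₁ / (r − g) = £8,679.6300 / (0.116 − 0.047) = £125,791.74

£125791.74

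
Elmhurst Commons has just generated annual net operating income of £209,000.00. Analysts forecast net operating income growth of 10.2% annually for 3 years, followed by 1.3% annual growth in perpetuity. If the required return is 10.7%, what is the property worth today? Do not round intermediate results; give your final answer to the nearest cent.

D_1 = 230318.00000
D_2 = 253810.43600
D_3 = 279699.10047
Terminal value at year 3: TV = D_3×(1+g_2)/(r−g_2) = 283335.18878/0.094 = 3014204.13594
P_0 = D_1/(1+r)^1 + D_2/(1+r)^2 + D_3/(1+r)^3 + TV/(1+r)^3
    = 208056.00723 + 207116.27820 + 206180.79365 + 2221927.06351 = 2843280.14258

£2843280.14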